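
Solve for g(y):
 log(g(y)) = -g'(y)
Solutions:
 li(g(y)) = C1 - y


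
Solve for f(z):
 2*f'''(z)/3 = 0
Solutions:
 f(z) = C1 + C2*z + C3*z^2


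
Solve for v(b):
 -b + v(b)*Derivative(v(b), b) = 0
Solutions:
 v(b) = -sqrt(C1 + b^2)
 v(b) = sqrt(C1 + b^2)


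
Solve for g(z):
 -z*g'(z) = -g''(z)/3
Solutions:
 g(z) = C1 + C2*erfi(sqrt(6)*z/2)


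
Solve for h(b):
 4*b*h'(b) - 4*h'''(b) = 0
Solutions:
 h(b) = C1 + Integral(C2*airyai(b) + C3*airybi(b), b)


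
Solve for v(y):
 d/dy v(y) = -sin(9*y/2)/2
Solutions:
 v(y) = C1 + cos(9*y/2)/9


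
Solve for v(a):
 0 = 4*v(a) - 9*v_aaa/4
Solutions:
 v(a) = C3*exp(2*6^(1/3)*a/3) + (C1*sin(2^(1/3)*3^(5/6)*a/3) + C2*cos(2^(1/3)*3^(5/6)*a/3))*exp(-6^(1/3)*a/3)


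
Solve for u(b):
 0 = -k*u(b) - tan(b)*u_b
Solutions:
 u(b) = C1*exp(-k*log(sin(b)))


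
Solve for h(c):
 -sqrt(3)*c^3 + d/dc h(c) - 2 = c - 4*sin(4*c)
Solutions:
 h(c) = C1 + sqrt(3)*c^4/4 + c^2/2 + 2*c + cos(4*c)


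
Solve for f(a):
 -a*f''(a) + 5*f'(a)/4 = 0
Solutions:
 f(a) = C1 + C2*a^(9/4)


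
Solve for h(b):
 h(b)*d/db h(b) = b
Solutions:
 h(b) = -sqrt(C1 + b^2)
 h(b) = sqrt(C1 + b^2)


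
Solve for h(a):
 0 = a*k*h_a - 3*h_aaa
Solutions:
 h(a) = C1 + Integral(C2*airyai(3^(2/3)*a*k^(1/3)/3) + C3*airybi(3^(2/3)*a*k^(1/3)/3), a)


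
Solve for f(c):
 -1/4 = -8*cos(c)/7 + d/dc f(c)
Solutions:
 f(c) = C1 - c/4 + 8*sin(c)/7


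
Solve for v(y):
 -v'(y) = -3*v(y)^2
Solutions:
 v(y) = -1/(C1 + 3*y)


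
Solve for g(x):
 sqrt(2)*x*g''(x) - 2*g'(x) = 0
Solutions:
 g(x) = C1 + C2*x^(1 + sqrt(2))


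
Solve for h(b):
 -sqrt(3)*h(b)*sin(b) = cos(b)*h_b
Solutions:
 h(b) = C1*cos(b)^(sqrt(3))


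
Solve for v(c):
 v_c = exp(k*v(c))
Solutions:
 v(c) = Piecewise((log(-1/(C1*k + c*k))/k, Ne(k, 0)), (nan, True))
 v(c) = Piecewise((C1 + c, Eq(k, 0)), (nan, True))


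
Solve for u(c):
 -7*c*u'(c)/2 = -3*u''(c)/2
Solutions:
 u(c) = C1 + C2*erfi(sqrt(42)*c/6)


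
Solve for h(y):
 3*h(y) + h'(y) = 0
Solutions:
 h(y) = C1*exp(-3*y)


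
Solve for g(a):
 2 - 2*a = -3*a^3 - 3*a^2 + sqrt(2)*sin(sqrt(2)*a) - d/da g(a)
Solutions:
 g(a) = C1 - 3*a^4/4 - a^3 + a^2 - 2*a - cos(sqrt(2)*a)


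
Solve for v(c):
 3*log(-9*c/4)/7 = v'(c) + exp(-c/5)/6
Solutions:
 v(c) = C1 + 3*c*log(-c)/7 + 3*c*(-2*log(2) - 1 + 2*log(3))/7 + 5*exp(-c/5)/6


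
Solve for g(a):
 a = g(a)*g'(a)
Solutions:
 g(a) = -sqrt(C1 + a^2)
 g(a) = sqrt(C1 + a^2)


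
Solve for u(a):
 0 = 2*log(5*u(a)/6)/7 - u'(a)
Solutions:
 -7*Integral(1/(log(_y) - log(6) + log(5)), (_y, u(a)))/2 = C1 - a


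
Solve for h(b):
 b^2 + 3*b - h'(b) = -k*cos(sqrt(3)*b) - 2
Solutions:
 h(b) = C1 + b^3/3 + 3*b^2/2 + 2*b + sqrt(3)*k*sin(sqrt(3)*b)/3


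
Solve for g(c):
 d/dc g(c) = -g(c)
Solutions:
 g(c) = C1*exp(-c)


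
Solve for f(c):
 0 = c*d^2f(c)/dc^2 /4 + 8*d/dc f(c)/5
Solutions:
 f(c) = C1 + C2/c^(27/5)


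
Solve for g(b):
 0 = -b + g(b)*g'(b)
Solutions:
 g(b) = -sqrt(C1 + b^2)
 g(b) = sqrt(C1 + b^2)


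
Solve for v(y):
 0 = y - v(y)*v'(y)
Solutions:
 v(y) = -sqrt(C1 + y^2)
 v(y) = sqrt(C1 + y^2)


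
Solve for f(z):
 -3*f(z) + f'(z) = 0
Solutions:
 f(z) = C1*exp(3*z)


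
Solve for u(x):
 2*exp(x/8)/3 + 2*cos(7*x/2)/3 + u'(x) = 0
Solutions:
 u(x) = C1 - 16*exp(x/8)/3 - 4*sin(7*x/2)/21


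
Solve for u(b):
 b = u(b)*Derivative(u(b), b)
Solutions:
 u(b) = -sqrt(C1 + b^2)
 u(b) = sqrt(C1 + b^2)


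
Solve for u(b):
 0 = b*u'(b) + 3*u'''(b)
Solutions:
 u(b) = C1 + Integral(C2*airyai(-3^(2/3)*b/3) + C3*airybi(-3^(2/3)*b/3), b)


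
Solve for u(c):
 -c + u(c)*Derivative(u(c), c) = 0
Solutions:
 u(c) = -sqrt(C1 + c^2)
 u(c) = sqrt(C1 + c^2)


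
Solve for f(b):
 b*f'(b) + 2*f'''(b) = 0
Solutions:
 f(b) = C1 + Integral(C2*airyai(-2^(2/3)*b/2) + C3*airybi(-2^(2/3)*b/2), b)


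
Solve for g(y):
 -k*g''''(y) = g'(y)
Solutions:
 g(y) = C1 + C2*exp(y*(-1/k)^(1/3)) + C3*exp(y*(-1/k)^(1/3)*(-1 + sqrt(3)*I)/2) + C4*exp(-y*(-1/k)^(1/3)*(1 + sqrt(3)*I)/2)


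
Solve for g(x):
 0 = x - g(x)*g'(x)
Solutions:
 g(x) = -sqrt(C1 + x^2)
 g(x) = sqrt(C1 + x^2)


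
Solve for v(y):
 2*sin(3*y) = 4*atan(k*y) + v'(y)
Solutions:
 v(y) = C1 - 4*Piecewise((y*atan(k*y) - log(k^2*y^2 + 1)/(2*k), Ne(k, 0)), (0, True)) - 2*cos(3*y)/3


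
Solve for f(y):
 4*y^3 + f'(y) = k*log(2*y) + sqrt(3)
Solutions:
 f(y) = C1 + k*y*log(y) - k*y + k*y*log(2) - y^4 + sqrt(3)*y


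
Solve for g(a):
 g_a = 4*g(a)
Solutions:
 g(a) = C1*exp(4*a)


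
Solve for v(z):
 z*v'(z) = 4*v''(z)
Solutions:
 v(z) = C1 + C2*erfi(sqrt(2)*z/4)


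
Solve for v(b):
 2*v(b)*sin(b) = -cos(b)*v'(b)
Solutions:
 v(b) = C1*cos(b)^2


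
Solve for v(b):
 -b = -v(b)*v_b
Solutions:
 v(b) = -sqrt(C1 + b^2)
 v(b) = sqrt(C1 + b^2)


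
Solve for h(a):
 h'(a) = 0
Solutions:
 h(a) = C1


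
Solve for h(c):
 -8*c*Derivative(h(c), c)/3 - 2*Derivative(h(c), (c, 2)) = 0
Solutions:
 h(c) = C1 + C2*erf(sqrt(6)*c/3)


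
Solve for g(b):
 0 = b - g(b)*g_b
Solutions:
 g(b) = -sqrt(C1 + b^2)
 g(b) = sqrt(C1 + b^2)


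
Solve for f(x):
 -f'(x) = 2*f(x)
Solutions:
 f(x) = C1*exp(-2*x)


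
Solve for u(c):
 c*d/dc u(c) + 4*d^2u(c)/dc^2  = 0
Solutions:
 u(c) = C1 + C2*erf(sqrt(2)*c/4)


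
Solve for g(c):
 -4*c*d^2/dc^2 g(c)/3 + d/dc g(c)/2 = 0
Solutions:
 g(c) = C1 + C2*c^(11/8)


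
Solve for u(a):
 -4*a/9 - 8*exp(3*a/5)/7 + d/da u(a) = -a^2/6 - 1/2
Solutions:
 u(a) = C1 - a^3/18 + 2*a^2/9 - a/2 + 40*exp(3*a/5)/21


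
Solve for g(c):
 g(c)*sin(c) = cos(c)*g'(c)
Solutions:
 g(c) = C1/cos(c)


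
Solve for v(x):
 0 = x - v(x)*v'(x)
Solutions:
 v(x) = -sqrt(C1 + x^2)
 v(x) = sqrt(C1 + x^2)


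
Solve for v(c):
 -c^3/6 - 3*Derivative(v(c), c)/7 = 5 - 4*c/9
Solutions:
 v(c) = C1 - 7*c^4/72 + 14*c^2/27 - 35*c/3


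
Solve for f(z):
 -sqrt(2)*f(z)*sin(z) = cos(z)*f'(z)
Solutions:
 f(z) = C1*cos(z)^(sqrt(2))


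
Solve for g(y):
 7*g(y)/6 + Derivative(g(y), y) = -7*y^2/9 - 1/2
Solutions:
 g(y) = C1*exp(-7*y/6) - 2*y^2/3 + 8*y/7 - 69/49


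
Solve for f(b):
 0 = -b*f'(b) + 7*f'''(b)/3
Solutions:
 f(b) = C1 + Integral(C2*airyai(3^(1/3)*7^(2/3)*b/7) + C3*airybi(3^(1/3)*7^(2/3)*b/7), b)


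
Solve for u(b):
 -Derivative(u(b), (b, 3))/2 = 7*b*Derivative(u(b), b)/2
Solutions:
 u(b) = C1 + Integral(C2*airyai(-7^(1/3)*b) + C3*airybi(-7^(1/3)*b), b)


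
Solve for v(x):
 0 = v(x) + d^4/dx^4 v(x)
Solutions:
 v(x) = (C1*sin(sqrt(2)*x/2) + C2*cos(sqrt(2)*x/2))*exp(-sqrt(2)*x/2) + (C3*sin(sqrt(2)*x/2) + C4*cos(sqrt(2)*x/2))*exp(sqrt(2)*x/2)


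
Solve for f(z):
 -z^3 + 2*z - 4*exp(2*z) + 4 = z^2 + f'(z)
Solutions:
 f(z) = C1 - z^4/4 - z^3/3 + z^2 + 4*z - 2*exp(2*z)


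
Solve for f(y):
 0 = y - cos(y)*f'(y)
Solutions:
 f(y) = C1 + Integral(y/cos(y), y)


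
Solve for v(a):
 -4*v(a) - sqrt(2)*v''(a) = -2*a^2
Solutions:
 v(a) = C1*sin(2^(3/4)*a) + C2*cos(2^(3/4)*a) + a^2/2 - sqrt(2)/4


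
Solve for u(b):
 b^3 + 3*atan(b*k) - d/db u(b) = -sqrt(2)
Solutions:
 u(b) = C1 + b^4/4 + sqrt(2)*b + 3*Piecewise((b*atan(b*k) - log(b^2*k^2 + 1)/(2*k), Ne(k, 0)), (0, True))


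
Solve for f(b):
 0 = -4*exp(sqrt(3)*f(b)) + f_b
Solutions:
 f(b) = sqrt(3)*(2*log(-1/(C1 + 4*b)) - log(3))/6


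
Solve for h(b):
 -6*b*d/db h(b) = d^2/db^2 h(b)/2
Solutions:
 h(b) = C1 + C2*erf(sqrt(6)*b)


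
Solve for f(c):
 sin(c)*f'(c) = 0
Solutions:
 f(c) = C1


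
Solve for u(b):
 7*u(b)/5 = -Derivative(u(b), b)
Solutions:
 u(b) = C1*exp(-7*b/5)


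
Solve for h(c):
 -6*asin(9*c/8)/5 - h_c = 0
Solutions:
 h(c) = C1 - 6*c*asin(9*c/8)/5 - 2*sqrt(64 - 81*c^2)/15


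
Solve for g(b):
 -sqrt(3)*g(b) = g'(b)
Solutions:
 g(b) = C1*exp(-sqrt(3)*b)


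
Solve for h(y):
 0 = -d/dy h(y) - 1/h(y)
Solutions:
 h(y) = -sqrt(C1 - 2*y)
 h(y) = sqrt(C1 - 2*y)


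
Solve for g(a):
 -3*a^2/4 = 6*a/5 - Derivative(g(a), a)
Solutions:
 g(a) = C1 + a^3/4 + 3*a^2/5


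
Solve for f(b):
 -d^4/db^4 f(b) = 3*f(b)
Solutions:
 f(b) = (C1*sin(sqrt(2)*3^(1/4)*b/2) + C2*cos(sqrt(2)*3^(1/4)*b/2))*exp(-sqrt(2)*3^(1/4)*b/2) + (C3*sin(sqrt(2)*3^(1/4)*b/2) + C4*cos(sqrt(2)*3^(1/4)*b/2))*exp(sqrt(2)*3^(1/4)*b/2)


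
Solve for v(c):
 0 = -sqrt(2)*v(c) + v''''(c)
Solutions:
 v(c) = C1*exp(-2^(1/8)*c) + C2*exp(2^(1/8)*c) + C3*sin(2^(1/8)*c) + C4*cos(2^(1/8)*c)


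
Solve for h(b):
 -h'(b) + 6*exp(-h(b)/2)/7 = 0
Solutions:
 h(b) = 2*log(C1 + 3*b/7)


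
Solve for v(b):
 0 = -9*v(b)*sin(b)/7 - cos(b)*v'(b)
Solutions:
 v(b) = C1*cos(b)^(9/7)


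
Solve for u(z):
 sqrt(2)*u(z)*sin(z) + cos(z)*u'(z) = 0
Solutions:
 u(z) = C1*cos(z)^(sqrt(2))


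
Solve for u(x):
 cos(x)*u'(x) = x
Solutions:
 u(x) = C1 + Integral(x/cos(x), x)


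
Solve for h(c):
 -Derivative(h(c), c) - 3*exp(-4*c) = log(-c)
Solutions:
 h(c) = C1 - c*log(-c) + c + 3*exp(-4*c)/4


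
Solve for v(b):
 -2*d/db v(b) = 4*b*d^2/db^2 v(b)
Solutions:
 v(b) = C1 + C2*sqrt(b)


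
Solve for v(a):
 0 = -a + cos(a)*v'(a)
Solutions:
 v(a) = C1 + Integral(a/cos(a), a)


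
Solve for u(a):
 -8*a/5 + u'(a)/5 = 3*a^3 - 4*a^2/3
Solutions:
 u(a) = C1 + 15*a^4/4 - 20*a^3/9 + 4*a^2


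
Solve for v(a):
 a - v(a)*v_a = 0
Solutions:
 v(a) = -sqrt(C1 + a^2)
 v(a) = sqrt(C1 + a^2)


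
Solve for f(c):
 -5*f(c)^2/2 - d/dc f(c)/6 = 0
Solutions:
 f(c) = 1/(C1 + 15*c)


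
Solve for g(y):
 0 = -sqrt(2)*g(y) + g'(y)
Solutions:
 g(y) = C1*exp(sqrt(2)*y)


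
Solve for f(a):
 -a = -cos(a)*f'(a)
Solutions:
 f(a) = C1 + Integral(a/cos(a), a)


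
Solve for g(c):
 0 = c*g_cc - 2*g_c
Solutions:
 g(c) = C1 + C2*c^3


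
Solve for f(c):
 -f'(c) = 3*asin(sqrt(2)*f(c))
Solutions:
 Integral(1/asin(sqrt(2)*_y), (_y, f(c))) = C1 - 3*c


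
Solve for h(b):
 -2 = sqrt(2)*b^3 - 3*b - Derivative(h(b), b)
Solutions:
 h(b) = C1 + sqrt(2)*b^4/4 - 3*b^2/2 + 2*b


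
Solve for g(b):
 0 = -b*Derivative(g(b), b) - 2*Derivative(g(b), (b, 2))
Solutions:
 g(b) = C1 + C2*erf(b/2)


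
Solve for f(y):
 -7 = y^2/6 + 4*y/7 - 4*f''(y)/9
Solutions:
 f(y) = C1 + C2*y + y^4/32 + 3*y^3/14 + 63*y^2/8


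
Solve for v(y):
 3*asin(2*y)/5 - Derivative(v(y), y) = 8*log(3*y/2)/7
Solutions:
 v(y) = C1 - 8*y*log(y)/7 + 3*y*asin(2*y)/5 - 8*y*log(3)/7 + 8*y*log(2)/7 + 8*y/7 + 3*sqrt(1 - 4*y^2)/10


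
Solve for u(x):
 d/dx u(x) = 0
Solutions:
 u(x) = C1


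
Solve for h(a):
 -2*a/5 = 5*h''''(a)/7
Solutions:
 h(a) = C1 + C2*a + C3*a^2 + C4*a^3 - 7*a^5/1500


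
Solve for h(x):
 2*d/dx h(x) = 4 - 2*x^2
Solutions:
 h(x) = C1 - x^3/3 + 2*x


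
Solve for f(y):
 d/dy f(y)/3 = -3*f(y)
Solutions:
 f(y) = C1*exp(-9*y)


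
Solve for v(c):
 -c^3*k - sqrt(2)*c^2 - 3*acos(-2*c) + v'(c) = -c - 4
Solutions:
 v(c) = C1 + c^4*k/4 + sqrt(2)*c^3/3 - c^2/2 + 3*c*acos(-2*c) - 4*c + 3*sqrt(1 - 4*c^2)/2


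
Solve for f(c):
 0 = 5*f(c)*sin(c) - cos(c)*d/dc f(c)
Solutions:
 f(c) = C1/cos(c)^5


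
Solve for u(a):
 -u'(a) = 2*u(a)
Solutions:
 u(a) = C1*exp(-2*a)


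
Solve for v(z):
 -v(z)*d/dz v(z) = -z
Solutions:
 v(z) = -sqrt(C1 + z^2)
 v(z) = sqrt(C1 + z^2)


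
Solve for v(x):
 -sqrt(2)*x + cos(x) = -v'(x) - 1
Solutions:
 v(x) = C1 + sqrt(2)*x^2/2 - x - sin(x)


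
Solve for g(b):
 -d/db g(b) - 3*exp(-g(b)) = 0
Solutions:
 g(b) = log(C1 - 3*b)


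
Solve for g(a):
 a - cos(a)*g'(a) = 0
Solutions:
 g(a) = C1 + Integral(a/cos(a), a)


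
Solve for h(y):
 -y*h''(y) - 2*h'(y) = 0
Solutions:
 h(y) = C1 + C2/y


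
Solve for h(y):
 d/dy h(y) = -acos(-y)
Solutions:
 h(y) = C1 - y*acos(-y) - sqrt(1 - y^2)


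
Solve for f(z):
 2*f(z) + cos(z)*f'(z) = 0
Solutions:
 f(z) = C1*(sin(z) - 1)/(sin(z) + 1)


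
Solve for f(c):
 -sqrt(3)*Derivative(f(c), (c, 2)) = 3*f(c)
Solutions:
 f(c) = C1*sin(3^(1/4)*c) + C2*cos(3^(1/4)*c)


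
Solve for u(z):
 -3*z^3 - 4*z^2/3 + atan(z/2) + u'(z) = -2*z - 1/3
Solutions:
 u(z) = C1 + 3*z^4/4 + 4*z^3/9 - z^2 - z*atan(z/2) - z/3 + log(z^2 + 4)


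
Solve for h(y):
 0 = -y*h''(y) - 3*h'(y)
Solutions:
 h(y) = C1 + C2/y^2


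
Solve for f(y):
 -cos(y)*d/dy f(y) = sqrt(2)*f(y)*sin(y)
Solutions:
 f(y) = C1*cos(y)^(sqrt(2))


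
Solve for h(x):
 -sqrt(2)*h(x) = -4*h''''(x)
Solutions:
 h(x) = C1*exp(-2^(5/8)*x/2) + C2*exp(2^(5/8)*x/2) + C3*sin(2^(5/8)*x/2) + C4*cos(2^(5/8)*x/2)


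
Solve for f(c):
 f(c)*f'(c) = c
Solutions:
 f(c) = -sqrt(C1 + c^2)
 f(c) = sqrt(C1 + c^2)


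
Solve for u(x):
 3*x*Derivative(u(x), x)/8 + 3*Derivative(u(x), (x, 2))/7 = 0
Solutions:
 u(x) = C1 + C2*erf(sqrt(7)*x/4)


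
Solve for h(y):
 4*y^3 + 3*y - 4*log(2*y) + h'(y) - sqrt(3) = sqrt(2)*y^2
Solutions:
 h(y) = C1 - y^4 + sqrt(2)*y^3/3 - 3*y^2/2 + 4*y*log(y) - 4*y + sqrt(3)*y + y*log(16)


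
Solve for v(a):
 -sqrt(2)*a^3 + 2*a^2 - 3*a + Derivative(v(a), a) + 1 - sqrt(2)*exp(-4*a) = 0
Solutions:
 v(a) = C1 + sqrt(2)*a^4/4 - 2*a^3/3 + 3*a^2/2 - a - sqrt(2)*exp(-4*a)/4


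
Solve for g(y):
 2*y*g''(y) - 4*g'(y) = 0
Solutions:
 g(y) = C1 + C2*y^3


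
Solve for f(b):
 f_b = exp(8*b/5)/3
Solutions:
 f(b) = C1 + 5*exp(8*b/5)/24


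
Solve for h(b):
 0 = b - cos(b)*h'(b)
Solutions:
 h(b) = C1 + Integral(b/cos(b), b)


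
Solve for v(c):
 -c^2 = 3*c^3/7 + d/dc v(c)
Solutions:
 v(c) = C1 - 3*c^4/28 - c^3/3


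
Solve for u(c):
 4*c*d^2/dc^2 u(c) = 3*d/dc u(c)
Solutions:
 u(c) = C1 + C2*c^(7/4)


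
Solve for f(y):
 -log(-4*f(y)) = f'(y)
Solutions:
 Integral(1/(log(-_y) + 2*log(2)), (_y, f(y))) = C1 - y


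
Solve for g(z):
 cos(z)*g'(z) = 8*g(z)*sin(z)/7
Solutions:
 g(z) = C1/cos(z)^(8/7)


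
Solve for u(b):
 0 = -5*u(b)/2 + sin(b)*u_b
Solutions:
 u(b) = C1*(cos(b) - 1)^(5/4)/(cos(b) + 1)^(5/4)


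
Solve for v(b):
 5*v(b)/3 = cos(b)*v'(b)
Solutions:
 v(b) = C1*(sin(b) + 1)^(5/6)/(sin(b) - 1)^(5/6)


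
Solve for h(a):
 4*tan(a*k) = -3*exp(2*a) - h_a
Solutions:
 h(a) = C1 - 4*Piecewise((-log(cos(a*k))/k, Ne(k, 0)), (0, True)) - 3*exp(2*a)/2


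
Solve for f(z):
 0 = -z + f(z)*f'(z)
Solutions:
 f(z) = -sqrt(C1 + z^2)
 f(z) = sqrt(C1 + z^2)


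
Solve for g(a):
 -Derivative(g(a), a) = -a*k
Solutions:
 g(a) = C1 + a^2*k/2


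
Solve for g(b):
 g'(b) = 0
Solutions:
 g(b) = C1


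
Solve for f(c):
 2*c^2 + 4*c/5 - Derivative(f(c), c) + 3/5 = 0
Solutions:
 f(c) = C1 + 2*c^3/3 + 2*c^2/5 + 3*c/5


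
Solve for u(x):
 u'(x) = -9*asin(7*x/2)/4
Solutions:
 u(x) = C1 - 9*x*asin(7*x/2)/4 - 9*sqrt(4 - 49*x^2)/28


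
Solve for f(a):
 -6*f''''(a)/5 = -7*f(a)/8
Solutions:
 f(a) = C1*exp(-3^(3/4)*35^(1/4)*a/6) + C2*exp(3^(3/4)*35^(1/4)*a/6) + C3*sin(3^(3/4)*35^(1/4)*a/6) + C4*cos(3^(3/4)*35^(1/4)*a/6)


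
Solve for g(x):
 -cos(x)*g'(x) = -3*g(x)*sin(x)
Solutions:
 g(x) = C1/cos(x)^3


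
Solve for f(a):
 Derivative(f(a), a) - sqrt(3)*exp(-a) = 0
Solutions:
 f(a) = C1 - sqrt(3)*exp(-a)


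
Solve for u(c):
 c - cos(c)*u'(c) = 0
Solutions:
 u(c) = C1 + Integral(c/cos(c), c)


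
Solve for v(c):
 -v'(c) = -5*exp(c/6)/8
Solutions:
 v(c) = C1 + 15*exp(c/6)/4


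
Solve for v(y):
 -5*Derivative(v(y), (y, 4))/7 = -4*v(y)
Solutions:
 v(y) = C1*exp(-sqrt(2)*5^(3/4)*7^(1/4)*y/5) + C2*exp(sqrt(2)*5^(3/4)*7^(1/4)*y/5) + C3*sin(sqrt(2)*5^(3/4)*7^(1/4)*y/5) + C4*cos(sqrt(2)*5^(3/4)*7^(1/4)*y/5)


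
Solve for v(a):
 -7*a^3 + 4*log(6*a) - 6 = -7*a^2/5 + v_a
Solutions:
 v(a) = C1 - 7*a^4/4 + 7*a^3/15 + 4*a*log(a) - 10*a + 4*a*log(6)


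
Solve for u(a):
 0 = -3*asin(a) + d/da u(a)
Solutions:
 u(a) = C1 + 3*a*asin(a) + 3*sqrt(1 - a^2)


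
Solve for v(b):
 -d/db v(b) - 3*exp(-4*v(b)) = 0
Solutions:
 v(b) = log(-I*(C1 - 12*b)^(1/4))
 v(b) = log(I*(C1 - 12*b)^(1/4))
 v(b) = log(-(C1 - 12*b)^(1/4))
 v(b) = log(C1 - 12*b)/4


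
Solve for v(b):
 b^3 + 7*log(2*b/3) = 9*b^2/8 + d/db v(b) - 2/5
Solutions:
 v(b) = C1 + b^4/4 - 3*b^3/8 + 7*b*log(b) - 7*b*log(3) - 33*b/5 + 7*b*log(2)


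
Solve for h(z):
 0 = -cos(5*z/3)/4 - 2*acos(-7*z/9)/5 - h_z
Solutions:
 h(z) = C1 - 2*z*acos(-7*z/9)/5 - 2*sqrt(81 - 49*z^2)/35 - 3*sin(5*z/3)/20


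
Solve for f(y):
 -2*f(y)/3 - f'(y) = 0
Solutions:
 f(y) = C1*exp(-2*y/3)


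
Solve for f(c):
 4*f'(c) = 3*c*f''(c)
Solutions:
 f(c) = C1 + C2*c^(7/3)


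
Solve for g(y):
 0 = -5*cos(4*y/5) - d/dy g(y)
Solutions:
 g(y) = C1 - 25*sin(4*y/5)/4


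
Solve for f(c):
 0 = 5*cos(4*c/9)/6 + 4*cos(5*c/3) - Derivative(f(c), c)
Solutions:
 f(c) = C1 + 15*sin(4*c/9)/8 + 12*sin(5*c/3)/5


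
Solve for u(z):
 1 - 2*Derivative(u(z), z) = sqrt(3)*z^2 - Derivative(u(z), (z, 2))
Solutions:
 u(z) = C1 + C2*exp(2*z) - sqrt(3)*z^3/6 - sqrt(3)*z^2/4 - sqrt(3)*z/4 + z/2


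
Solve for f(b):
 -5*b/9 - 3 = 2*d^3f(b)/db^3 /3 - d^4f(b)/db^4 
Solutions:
 f(b) = C1 + C2*b + C3*b^2 + C4*exp(2*b/3) - 5*b^4/144 - 23*b^3/24


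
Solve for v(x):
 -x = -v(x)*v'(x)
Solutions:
 v(x) = -sqrt(C1 + x^2)
 v(x) = sqrt(C1 + x^2)


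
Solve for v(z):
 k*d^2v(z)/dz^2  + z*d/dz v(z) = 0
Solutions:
 v(z) = C1 + C2*sqrt(k)*erf(sqrt(2)*z*sqrt(1/k)/2)


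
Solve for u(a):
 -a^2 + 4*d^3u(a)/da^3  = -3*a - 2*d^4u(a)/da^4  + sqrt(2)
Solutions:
 u(a) = C1 + C2*a + C3*a^2 + C4*exp(-2*a) + a^5/240 - a^4/24 + a^3*(sqrt(2) + 2)/24


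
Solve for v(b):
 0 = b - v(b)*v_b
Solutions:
 v(b) = -sqrt(C1 + b^2)
 v(b) = sqrt(C1 + b^2)


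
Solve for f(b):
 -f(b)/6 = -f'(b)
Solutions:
 f(b) = C1*exp(b/6)


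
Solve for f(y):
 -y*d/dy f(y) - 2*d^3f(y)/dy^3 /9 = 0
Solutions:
 f(y) = C1 + Integral(C2*airyai(-6^(2/3)*y/2) + C3*airybi(-6^(2/3)*y/2), y)


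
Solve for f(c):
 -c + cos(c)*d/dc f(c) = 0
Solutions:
 f(c) = C1 + Integral(c/cos(c), c)


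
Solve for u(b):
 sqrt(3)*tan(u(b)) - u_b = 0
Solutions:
 u(b) = pi - asin(C1*exp(sqrt(3)*b))
 u(b) = asin(C1*exp(sqrt(3)*b))


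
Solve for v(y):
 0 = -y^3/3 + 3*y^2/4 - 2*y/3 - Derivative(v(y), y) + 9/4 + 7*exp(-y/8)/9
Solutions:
 v(y) = C1 - y^4/12 + y^3/4 - y^2/3 + 9*y/4 - 56*exp(-y/8)/9


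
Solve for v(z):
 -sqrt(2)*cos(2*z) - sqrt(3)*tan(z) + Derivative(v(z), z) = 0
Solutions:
 v(z) = C1 - sqrt(3)*log(cos(z)) + sqrt(2)*sin(2*z)/2


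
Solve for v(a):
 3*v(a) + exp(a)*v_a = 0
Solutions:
 v(a) = C1*exp(3*exp(-a))


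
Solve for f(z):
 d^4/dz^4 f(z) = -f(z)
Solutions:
 f(z) = (C1*sin(sqrt(2)*z/2) + C2*cos(sqrt(2)*z/2))*exp(-sqrt(2)*z/2) + (C3*sin(sqrt(2)*z/2) + C4*cos(sqrt(2)*z/2))*exp(sqrt(2)*z/2)


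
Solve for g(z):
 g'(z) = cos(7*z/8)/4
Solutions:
 g(z) = C1 + 2*sin(7*z/8)/7


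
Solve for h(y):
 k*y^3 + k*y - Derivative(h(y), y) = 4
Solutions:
 h(y) = C1 + k*y^4/4 + k*y^2/2 - 4*y


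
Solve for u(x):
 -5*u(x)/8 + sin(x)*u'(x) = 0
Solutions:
 u(x) = C1*(cos(x) - 1)^(5/16)/(cos(x) + 1)^(5/16)


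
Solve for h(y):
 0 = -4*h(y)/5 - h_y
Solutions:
 h(y) = C1*exp(-4*y/5)


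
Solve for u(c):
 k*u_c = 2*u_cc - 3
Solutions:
 u(c) = C1 + C2*exp(c*k/2) - 3*c/k


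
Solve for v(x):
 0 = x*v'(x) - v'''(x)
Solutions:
 v(x) = C1 + Integral(C2*airyai(x) + C3*airybi(x), x)


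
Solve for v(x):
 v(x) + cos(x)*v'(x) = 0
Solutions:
 v(x) = C1*sqrt(sin(x) - 1)/sqrt(sin(x) + 1)


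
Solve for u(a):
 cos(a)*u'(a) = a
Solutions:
 u(a) = C1 + Integral(a/cos(a), a)


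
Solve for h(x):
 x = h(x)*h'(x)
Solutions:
 h(x) = -sqrt(C1 + x^2)
 h(x) = sqrt(C1 + x^2)


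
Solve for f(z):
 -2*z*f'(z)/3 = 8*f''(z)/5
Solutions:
 f(z) = C1 + C2*erf(sqrt(30)*z/12)


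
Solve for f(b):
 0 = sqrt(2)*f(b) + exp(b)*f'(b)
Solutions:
 f(b) = C1*exp(sqrt(2)*exp(-b))


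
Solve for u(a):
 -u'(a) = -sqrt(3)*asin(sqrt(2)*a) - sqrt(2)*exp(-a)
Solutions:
 u(a) = C1 + sqrt(3)*a*asin(sqrt(2)*a) + sqrt(6)*sqrt(1 - 2*a^2)/2 - sqrt(2)*exp(-a)


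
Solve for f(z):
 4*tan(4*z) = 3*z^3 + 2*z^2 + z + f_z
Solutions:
 f(z) = C1 - 3*z^4/4 - 2*z^3/3 - z^2/2 - log(cos(4*z))


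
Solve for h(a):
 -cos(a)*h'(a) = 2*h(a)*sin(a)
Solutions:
 h(a) = C1*cos(a)^2


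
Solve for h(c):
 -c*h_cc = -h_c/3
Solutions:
 h(c) = C1 + C2*c^(4/3)


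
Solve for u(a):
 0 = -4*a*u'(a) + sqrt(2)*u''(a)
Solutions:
 u(a) = C1 + C2*erfi(2^(1/4)*a)


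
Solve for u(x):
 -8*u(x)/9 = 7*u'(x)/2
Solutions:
 u(x) = C1*exp(-16*x/63)


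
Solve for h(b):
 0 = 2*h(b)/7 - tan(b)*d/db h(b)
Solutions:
 h(b) = C1*sin(b)^(2/7)


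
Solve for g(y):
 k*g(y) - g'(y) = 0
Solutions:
 g(y) = C1*exp(k*y)


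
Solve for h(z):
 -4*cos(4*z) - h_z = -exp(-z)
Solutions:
 h(z) = C1 - sin(4*z) - exp(-z)


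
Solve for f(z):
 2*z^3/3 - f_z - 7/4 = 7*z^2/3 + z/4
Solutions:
 f(z) = C1 + z^4/6 - 7*z^3/9 - z^2/8 - 7*z/4


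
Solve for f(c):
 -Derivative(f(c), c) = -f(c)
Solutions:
 f(c) = C1*exp(c)


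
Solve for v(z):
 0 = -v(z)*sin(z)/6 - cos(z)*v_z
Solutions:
 v(z) = C1*cos(z)^(1/6)


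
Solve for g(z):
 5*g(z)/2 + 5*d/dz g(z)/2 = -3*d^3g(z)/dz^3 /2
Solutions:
 g(z) = C1*exp(10^(1/3)*z*(-2*5^(1/3)/(9 + sqrt(101))^(1/3) + 2^(1/3)*(9 + sqrt(101))^(1/3))/12)*sin(10^(1/3)*sqrt(3)*z*(2*5^(1/3)/(9 + sqrt(101))^(1/3) + 2^(1/3)*(9 + sqrt(101))^(1/3))/12) + C2*exp(10^(1/3)*z*(-2*5^(1/3)/(9 + sqrt(101))^(1/3) + 2^(1/3)*(9 + sqrt(101))^(1/3))/12)*cos(10^(1/3)*sqrt(3)*z*(2*5^(1/3)/(9 + sqrt(101))^(1/3) + 2^(1/3)*(9 + sqrt(101))^(1/3))/12) + C3*exp(-10^(1/3)*z*(-2*5^(1/3)/(9 + sqrt(101))^(1/3) + 2^(1/3)*(9 + sqrt(101))^(1/3))/6)


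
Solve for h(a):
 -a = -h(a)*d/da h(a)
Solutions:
 h(a) = -sqrt(C1 + a^2)
 h(a) = sqrt(C1 + a^2)


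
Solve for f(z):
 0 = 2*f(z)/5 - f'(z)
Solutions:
 f(z) = C1*exp(2*z/5)


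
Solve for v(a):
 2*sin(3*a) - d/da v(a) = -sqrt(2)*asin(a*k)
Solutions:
 v(a) = C1 + sqrt(2)*Piecewise((a*asin(a*k) + sqrt(-a^2*k^2 + 1)/k, Ne(k, 0)), (0, True)) - 2*cos(3*a)/3


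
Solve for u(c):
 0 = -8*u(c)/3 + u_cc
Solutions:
 u(c) = C1*exp(-2*sqrt(6)*c/3) + C2*exp(2*sqrt(6)*c/3)


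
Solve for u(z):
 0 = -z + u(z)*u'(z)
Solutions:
 u(z) = -sqrt(C1 + z^2)
 u(z) = sqrt(C1 + z^2)


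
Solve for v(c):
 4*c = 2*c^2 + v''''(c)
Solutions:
 v(c) = C1 + C2*c + C3*c^2 + C4*c^3 - c^6/180 + c^5/30


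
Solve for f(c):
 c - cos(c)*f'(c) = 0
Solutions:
 f(c) = C1 + Integral(c/cos(c), c)


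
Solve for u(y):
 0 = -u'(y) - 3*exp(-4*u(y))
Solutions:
 u(y) = log(-I*(C1 - 12*y)^(1/4))
 u(y) = log(I*(C1 - 12*y)^(1/4))
 u(y) = log(-(C1 - 12*y)^(1/4))
 u(y) = log(C1 - 12*y)/4


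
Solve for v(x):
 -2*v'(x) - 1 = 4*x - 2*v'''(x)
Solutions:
 v(x) = C1 + C2*exp(-x) + C3*exp(x) - x^2 - x/2


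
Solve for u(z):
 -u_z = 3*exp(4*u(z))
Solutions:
 u(z) = log(-I*(1/(C1 + 12*z))^(1/4))
 u(z) = log(I*(1/(C1 + 12*z))^(1/4))
 u(z) = log(-(1/(C1 + 12*z))^(1/4))
 u(z) = log(1/(C1 + 12*z))/4


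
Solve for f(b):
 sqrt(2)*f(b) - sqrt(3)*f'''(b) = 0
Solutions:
 f(b) = C3*exp(2^(1/6)*3^(5/6)*b/3) + (C1*sin(2^(1/6)*3^(1/3)*b/2) + C2*cos(2^(1/6)*3^(1/3)*b/2))*exp(-2^(1/6)*3^(5/6)*b/6)


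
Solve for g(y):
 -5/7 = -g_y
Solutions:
 g(y) = C1 + 5*y/7


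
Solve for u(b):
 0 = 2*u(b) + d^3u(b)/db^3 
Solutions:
 u(b) = C3*exp(-2^(1/3)*b) + (C1*sin(2^(1/3)*sqrt(3)*b/2) + C2*cos(2^(1/3)*sqrt(3)*b/2))*exp(2^(1/3)*b/2)


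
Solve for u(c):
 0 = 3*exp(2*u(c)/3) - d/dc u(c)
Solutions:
 u(c) = 3*log(-sqrt(-1/(C1 + 3*c))) - 3*log(2) + 3*log(6)/2
 u(c) = 3*log(-1/(C1 + 3*c))/2 - 3*log(2) + 3*log(6)/2


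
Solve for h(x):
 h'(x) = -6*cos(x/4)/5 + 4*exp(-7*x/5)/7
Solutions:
 h(x) = C1 - 24*sin(x/4)/5 - 20*exp(-7*x/5)/49


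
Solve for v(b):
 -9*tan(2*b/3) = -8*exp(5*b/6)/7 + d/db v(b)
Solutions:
 v(b) = C1 + 48*exp(5*b/6)/35 + 27*log(cos(2*b/3))/2


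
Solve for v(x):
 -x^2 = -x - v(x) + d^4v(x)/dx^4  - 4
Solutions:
 v(x) = C1*exp(-x) + C2*exp(x) + C3*sin(x) + C4*cos(x) + x^2 - x - 4


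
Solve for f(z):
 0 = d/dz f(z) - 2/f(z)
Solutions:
 f(z) = -sqrt(C1 + 4*z)
 f(z) = sqrt(C1 + 4*z)


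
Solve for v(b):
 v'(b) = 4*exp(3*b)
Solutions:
 v(b) = C1 + 4*exp(3*b)/3


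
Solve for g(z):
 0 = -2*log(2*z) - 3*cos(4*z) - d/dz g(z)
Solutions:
 g(z) = C1 - 2*z*log(z) - 2*z*log(2) + 2*z - 3*sin(4*z)/4


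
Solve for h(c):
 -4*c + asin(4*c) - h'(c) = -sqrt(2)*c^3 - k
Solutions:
 h(c) = C1 + sqrt(2)*c^4/4 - 2*c^2 + c*k + c*asin(4*c) + sqrt(1 - 16*c^2)/4


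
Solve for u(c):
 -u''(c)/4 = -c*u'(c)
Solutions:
 u(c) = C1 + C2*erfi(sqrt(2)*c)


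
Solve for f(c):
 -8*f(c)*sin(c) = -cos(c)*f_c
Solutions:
 f(c) = C1/cos(c)^8


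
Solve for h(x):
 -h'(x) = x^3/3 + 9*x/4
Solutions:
 h(x) = C1 - x^4/12 - 9*x^2/8


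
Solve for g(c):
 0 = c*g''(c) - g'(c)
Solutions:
 g(c) = C1 + C2*c^2


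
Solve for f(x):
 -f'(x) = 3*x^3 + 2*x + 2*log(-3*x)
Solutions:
 f(x) = C1 - 3*x^4/4 - x^2 - 2*x*log(-x) + 2*x*(1 - log(3))


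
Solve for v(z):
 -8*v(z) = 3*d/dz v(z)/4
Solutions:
 v(z) = C1*exp(-32*z/3)


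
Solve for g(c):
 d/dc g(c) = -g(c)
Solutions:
 g(c) = C1*exp(-c)


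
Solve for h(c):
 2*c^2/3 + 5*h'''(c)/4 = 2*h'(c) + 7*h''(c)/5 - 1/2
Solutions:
 h(c) = C1 + C2*exp(2*c*(7 - sqrt(299))/25) + C3*exp(2*c*(7 + sqrt(299))/25) + c^3/9 - 7*c^2/30 + 149*c/150


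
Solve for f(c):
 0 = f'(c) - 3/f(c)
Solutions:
 f(c) = -sqrt(C1 + 6*c)
 f(c) = sqrt(C1 + 6*c)


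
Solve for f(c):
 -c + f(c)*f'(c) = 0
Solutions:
 f(c) = -sqrt(C1 + c^2)
 f(c) = sqrt(C1 + c^2)


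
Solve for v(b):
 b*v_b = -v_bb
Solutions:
 v(b) = C1 + C2*erf(sqrt(2)*b/2)


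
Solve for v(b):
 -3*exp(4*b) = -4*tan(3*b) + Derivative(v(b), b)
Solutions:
 v(b) = C1 - 3*exp(4*b)/4 - 4*log(cos(3*b))/3


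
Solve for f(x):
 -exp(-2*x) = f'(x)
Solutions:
 f(x) = C1 + exp(-2*x)/2


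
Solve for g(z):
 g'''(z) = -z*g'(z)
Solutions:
 g(z) = C1 + Integral(C2*airyai(-z) + C3*airybi(-z), z)


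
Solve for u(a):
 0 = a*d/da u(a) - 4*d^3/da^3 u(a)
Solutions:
 u(a) = C1 + Integral(C2*airyai(2^(1/3)*a/2) + C3*airybi(2^(1/3)*a/2), a)


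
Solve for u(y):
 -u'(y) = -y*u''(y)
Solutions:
 u(y) = C1 + C2*y^2


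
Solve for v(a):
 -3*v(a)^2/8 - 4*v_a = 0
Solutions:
 v(a) = 32/(C1 + 3*a)


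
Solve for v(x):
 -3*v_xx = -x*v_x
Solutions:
 v(x) = C1 + C2*erfi(sqrt(6)*x/6)


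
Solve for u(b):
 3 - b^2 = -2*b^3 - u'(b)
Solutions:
 u(b) = C1 - b^4/2 + b^3/3 - 3*b


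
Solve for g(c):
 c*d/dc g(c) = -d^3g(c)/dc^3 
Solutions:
 g(c) = C1 + Integral(C2*airyai(-c) + C3*airybi(-c), c)


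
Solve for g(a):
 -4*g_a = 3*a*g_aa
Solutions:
 g(a) = C1 + C2/a^(1/3)


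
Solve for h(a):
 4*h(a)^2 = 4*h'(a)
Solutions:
 h(a) = -1/(C1 + a)


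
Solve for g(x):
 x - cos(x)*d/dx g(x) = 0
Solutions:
 g(x) = C1 + Integral(x/cos(x), x)


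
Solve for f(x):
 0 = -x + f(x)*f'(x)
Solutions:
 f(x) = -sqrt(C1 + x^2)
 f(x) = sqrt(C1 + x^2)


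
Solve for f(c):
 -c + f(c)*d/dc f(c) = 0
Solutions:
 f(c) = -sqrt(C1 + c^2)
 f(c) = sqrt(C1 + c^2)


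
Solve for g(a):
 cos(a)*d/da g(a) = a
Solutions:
 g(a) = C1 + Integral(a/cos(a), a)


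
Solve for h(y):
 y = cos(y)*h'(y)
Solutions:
 h(y) = C1 + Integral(y/cos(y), y)


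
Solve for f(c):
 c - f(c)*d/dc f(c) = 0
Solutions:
 f(c) = -sqrt(C1 + c^2)
 f(c) = sqrt(C1 + c^2)


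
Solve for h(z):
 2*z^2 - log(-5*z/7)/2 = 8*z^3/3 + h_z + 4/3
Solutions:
 h(z) = C1 - 2*z^4/3 + 2*z^3/3 - z*log(-z)/2 + z*(-log(5) - 5/6 + log(35)/2)


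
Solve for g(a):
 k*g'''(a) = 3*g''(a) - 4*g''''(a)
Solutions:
 g(a) = C1 + C2*a + C3*exp(a*(-k + sqrt(k^2 + 48))/8) + C4*exp(-a*(k + sqrt(k^2 + 48))/8)


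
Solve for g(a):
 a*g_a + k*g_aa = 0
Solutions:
 g(a) = C1 + C2*sqrt(k)*erf(sqrt(2)*a*sqrt(1/k)/2)


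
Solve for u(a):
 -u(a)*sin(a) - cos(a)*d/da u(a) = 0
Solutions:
 u(a) = C1*cos(a)


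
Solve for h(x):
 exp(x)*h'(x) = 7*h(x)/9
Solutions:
 h(x) = C1*exp(-7*exp(-x)/9)


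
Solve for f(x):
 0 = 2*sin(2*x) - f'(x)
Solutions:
 f(x) = C1 - cos(2*x)


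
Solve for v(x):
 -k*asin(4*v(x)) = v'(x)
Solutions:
 Integral(1/asin(4*_y), (_y, v(x))) = C1 - k*x


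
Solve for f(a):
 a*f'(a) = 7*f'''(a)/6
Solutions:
 f(a) = C1 + Integral(C2*airyai(6^(1/3)*7^(2/3)*a/7) + C3*airybi(6^(1/3)*7^(2/3)*a/7), a)


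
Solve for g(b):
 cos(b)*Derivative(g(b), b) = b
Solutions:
 g(b) = C1 + Integral(b/cos(b), b)


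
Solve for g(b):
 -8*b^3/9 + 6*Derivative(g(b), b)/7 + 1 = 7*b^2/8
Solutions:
 g(b) = C1 + 7*b^4/27 + 49*b^3/144 - 7*b/6


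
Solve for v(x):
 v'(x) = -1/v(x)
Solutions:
 v(x) = -sqrt(C1 - 2*x)
 v(x) = sqrt(C1 - 2*x)


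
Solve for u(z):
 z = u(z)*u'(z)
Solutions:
 u(z) = -sqrt(C1 + z^2)
 u(z) = sqrt(C1 + z^2)


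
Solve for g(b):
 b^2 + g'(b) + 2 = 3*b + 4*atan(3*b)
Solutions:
 g(b) = C1 - b^3/3 + 3*b^2/2 + 4*b*atan(3*b) - 2*b - 2*log(9*b^2 + 1)/3


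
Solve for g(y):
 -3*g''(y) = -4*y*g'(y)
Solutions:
 g(y) = C1 + C2*erfi(sqrt(6)*y/3)


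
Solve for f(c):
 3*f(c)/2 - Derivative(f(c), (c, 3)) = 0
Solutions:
 f(c) = C3*exp(2^(2/3)*3^(1/3)*c/2) + (C1*sin(2^(2/3)*3^(5/6)*c/4) + C2*cos(2^(2/3)*3^(5/6)*c/4))*exp(-2^(2/3)*3^(1/3)*c/4)


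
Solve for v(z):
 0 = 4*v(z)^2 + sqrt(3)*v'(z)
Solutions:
 v(z) = 3/(C1 + 4*sqrt(3)*z)


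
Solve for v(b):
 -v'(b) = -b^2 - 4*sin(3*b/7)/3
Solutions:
 v(b) = C1 + b^3/3 - 28*cos(3*b/7)/9


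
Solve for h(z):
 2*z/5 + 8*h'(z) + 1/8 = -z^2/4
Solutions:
 h(z) = C1 - z^3/96 - z^2/40 - z/64


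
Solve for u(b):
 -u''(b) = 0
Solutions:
 u(b) = C1 + C2*b


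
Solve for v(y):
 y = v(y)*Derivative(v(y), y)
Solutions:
 v(y) = -sqrt(C1 + y^2)
 v(y) = sqrt(C1 + y^2)


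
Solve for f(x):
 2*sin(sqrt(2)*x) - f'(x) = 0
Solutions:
 f(x) = C1 - sqrt(2)*cos(sqrt(2)*x)


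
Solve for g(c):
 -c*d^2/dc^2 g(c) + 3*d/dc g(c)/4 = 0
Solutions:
 g(c) = C1 + C2*c^(7/4)


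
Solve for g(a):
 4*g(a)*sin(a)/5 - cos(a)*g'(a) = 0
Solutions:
 g(a) = C1/cos(a)^(4/5)


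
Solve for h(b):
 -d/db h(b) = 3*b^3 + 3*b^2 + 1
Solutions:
 h(b) = C1 - 3*b^4/4 - b^3 - b


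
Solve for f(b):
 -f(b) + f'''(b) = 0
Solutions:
 f(b) = C3*exp(b) + (C1*sin(sqrt(3)*b/2) + C2*cos(sqrt(3)*b/2))*exp(-b/2)


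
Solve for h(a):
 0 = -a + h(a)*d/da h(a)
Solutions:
 h(a) = -sqrt(C1 + a^2)
 h(a) = sqrt(C1 + a^2)


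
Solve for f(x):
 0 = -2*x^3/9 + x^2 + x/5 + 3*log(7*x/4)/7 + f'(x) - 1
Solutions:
 f(x) = C1 + x^4/18 - x^3/3 - x^2/10 - 3*x*log(x)/7 - 3*x*log(7)/7 + 6*x*log(2)/7 + 10*x/7


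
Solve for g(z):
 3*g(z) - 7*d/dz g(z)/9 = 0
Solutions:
 g(z) = C1*exp(27*z/7)


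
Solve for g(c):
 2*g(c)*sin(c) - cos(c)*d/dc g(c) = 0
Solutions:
 g(c) = C1/cos(c)^2


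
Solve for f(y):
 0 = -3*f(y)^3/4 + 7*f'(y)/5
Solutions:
 f(y) = -sqrt(14)*sqrt(-1/(C1 + 15*y))
 f(y) = sqrt(14)*sqrt(-1/(C1 + 15*y))


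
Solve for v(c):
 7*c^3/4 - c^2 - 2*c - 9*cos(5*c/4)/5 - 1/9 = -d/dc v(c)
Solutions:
 v(c) = C1 - 7*c^4/16 + c^3/3 + c^2 + c/9 + 36*sin(5*c/4)/25


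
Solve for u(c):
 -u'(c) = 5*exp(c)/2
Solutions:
 u(c) = C1 - 5*exp(c)/2


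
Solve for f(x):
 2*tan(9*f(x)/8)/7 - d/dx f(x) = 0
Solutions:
 f(x) = -8*asin(C1*exp(9*x/28))/9 + 8*pi/9
 f(x) = 8*asin(C1*exp(9*x/28))/9


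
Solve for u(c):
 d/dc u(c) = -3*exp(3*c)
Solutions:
 u(c) = C1 - exp(3*c)


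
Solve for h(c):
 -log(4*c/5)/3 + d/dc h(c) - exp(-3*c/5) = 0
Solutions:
 h(c) = C1 + c*log(c)/3 + c*(-log(5) - 1 + 2*log(2))/3 - 5*exp(-3*c/5)/3


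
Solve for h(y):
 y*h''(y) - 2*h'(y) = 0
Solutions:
 h(y) = C1 + C2*y^3


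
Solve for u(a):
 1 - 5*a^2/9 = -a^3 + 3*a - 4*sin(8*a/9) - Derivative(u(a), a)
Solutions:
 u(a) = C1 - a^4/4 + 5*a^3/27 + 3*a^2/2 - a + 9*cos(8*a/9)/2


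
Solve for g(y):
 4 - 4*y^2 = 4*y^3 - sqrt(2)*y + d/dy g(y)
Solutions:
 g(y) = C1 - y^4 - 4*y^3/3 + sqrt(2)*y^2/2 + 4*y


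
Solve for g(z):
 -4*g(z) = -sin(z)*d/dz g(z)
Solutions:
 g(z) = C1*(cos(z)^2 - 2*cos(z) + 1)/(cos(z)^2 + 2*cos(z) + 1)


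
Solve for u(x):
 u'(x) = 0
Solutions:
 u(x) = C1


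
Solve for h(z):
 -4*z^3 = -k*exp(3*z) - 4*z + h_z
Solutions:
 h(z) = C1 + k*exp(3*z)/3 - z^4 + 2*z^2


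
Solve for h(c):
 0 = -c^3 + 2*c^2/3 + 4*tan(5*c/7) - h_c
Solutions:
 h(c) = C1 - c^4/4 + 2*c^3/9 - 28*log(cos(5*c/7))/5


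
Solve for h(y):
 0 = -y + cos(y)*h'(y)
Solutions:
 h(y) = C1 + Integral(y/cos(y), y)


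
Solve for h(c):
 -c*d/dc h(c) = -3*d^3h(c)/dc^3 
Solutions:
 h(c) = C1 + Integral(C2*airyai(3^(2/3)*c/3) + C3*airybi(3^(2/3)*c/3), c)


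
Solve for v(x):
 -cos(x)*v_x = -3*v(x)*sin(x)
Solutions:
 v(x) = C1/cos(x)^3


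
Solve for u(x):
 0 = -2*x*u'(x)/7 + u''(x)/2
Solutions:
 u(x) = C1 + C2*erfi(sqrt(14)*x/7)


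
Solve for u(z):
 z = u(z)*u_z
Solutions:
 u(z) = -sqrt(C1 + z^2)
 u(z) = sqrt(C1 + z^2)


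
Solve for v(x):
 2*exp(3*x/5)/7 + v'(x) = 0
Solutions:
 v(x) = C1 - 10*exp(3*x/5)/21


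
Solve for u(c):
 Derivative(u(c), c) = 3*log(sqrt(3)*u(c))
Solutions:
 -2*Integral(1/(2*log(_y) + log(3)), (_y, u(c)))/3 = C1 - c


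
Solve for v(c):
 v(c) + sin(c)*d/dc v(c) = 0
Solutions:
 v(c) = C1*sqrt(cos(c) + 1)/sqrt(cos(c) - 1)


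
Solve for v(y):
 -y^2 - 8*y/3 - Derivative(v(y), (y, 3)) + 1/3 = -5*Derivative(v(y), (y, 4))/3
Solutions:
 v(y) = C1 + C2*y + C3*y^2 + C4*exp(3*y/5) - y^5/60 - y^4/4 - 29*y^3/18


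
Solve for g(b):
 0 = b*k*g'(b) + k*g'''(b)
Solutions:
 g(b) = C1 + Integral(C2*airyai(-b) + C3*airybi(-b), b)


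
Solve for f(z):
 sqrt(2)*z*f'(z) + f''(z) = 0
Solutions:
 f(z) = C1 + C2*erf(2^(3/4)*z/2)


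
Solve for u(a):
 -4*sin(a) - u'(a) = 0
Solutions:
 u(a) = C1 + 4*cos(a)


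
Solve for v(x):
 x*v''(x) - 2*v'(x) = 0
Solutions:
 v(x) = C1 + C2*x^3


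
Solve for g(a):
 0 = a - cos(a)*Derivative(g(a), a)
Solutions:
 g(a) = C1 + Integral(a/cos(a), a)


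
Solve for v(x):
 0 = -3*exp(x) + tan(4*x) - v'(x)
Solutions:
 v(x) = C1 - 3*exp(x) - log(cos(4*x))/4


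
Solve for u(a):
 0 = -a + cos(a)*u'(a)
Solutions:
 u(a) = C1 + Integral(a/cos(a), a)


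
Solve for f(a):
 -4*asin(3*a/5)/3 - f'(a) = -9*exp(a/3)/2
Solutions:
 f(a) = C1 - 4*a*asin(3*a/5)/3 - 4*sqrt(25 - 9*a^2)/9 + 27*exp(a/3)/2


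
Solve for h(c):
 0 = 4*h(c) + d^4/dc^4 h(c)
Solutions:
 h(c) = (C1*sin(c) + C2*cos(c))*exp(-c) + (C3*sin(c) + C4*cos(c))*exp(c)


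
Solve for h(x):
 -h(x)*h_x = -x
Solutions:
 h(x) = -sqrt(C1 + x^2)
 h(x) = sqrt(C1 + x^2)


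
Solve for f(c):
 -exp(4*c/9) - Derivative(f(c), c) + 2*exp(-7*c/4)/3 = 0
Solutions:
 f(c) = C1 - 9*exp(4*c/9)/4 - 8*exp(-7*c/4)/21


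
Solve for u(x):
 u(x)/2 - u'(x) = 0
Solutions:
 u(x) = C1*exp(x/2)


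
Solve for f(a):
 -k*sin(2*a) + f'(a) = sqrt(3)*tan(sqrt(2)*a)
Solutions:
 f(a) = C1 - k*cos(2*a)/2 - sqrt(6)*log(cos(sqrt(2)*a))/2


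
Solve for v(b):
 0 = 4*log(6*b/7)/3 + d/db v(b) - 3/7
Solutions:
 v(b) = C1 - 4*b*log(b)/3 - 4*b*log(6)/3 + 37*b/21 + 4*b*log(7)/3


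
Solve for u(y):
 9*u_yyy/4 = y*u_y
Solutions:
 u(y) = C1 + Integral(C2*airyai(2^(2/3)*3^(1/3)*y/3) + C3*airybi(2^(2/3)*3^(1/3)*y/3), y)


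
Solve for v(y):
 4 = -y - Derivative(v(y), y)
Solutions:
 v(y) = C1 - y^2/2 - 4*y


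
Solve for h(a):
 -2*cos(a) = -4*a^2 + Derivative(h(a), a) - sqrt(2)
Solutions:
 h(a) = C1 + 4*a^3/3 + sqrt(2)*a - 2*sin(a)


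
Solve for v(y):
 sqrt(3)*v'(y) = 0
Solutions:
 v(y) = C1


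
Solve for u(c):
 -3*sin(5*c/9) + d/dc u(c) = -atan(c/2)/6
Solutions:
 u(c) = C1 - c*atan(c/2)/6 + log(c^2 + 4)/6 - 27*cos(5*c/9)/5


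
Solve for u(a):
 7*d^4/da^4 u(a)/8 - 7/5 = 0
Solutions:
 u(a) = C1 + C2*a + C3*a^2 + C4*a^3 + a^4/15


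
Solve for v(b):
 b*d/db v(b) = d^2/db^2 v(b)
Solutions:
 v(b) = C1 + C2*erfi(sqrt(2)*b/2)


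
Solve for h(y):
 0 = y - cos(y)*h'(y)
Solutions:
 h(y) = C1 + Integral(y/cos(y), y)


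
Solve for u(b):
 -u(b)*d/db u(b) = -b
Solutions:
 u(b) = -sqrt(C1 + b^2)
 u(b) = sqrt(C1 + b^2)


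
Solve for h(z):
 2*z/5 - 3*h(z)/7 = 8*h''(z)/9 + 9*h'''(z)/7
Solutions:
 h(z) = C1*exp(z*(-224 + 6272*2^(1/3)/(2187*sqrt(5485433) + 5134201)^(1/3) + 2^(2/3)*(2187*sqrt(5485433) + 5134201)^(1/3))/972)*sin(2^(1/3)*sqrt(3)*z*(-2^(1/3)*(2187*sqrt(5485433) + 5134201)^(1/3) + 6272/(2187*sqrt(5485433) + 5134201)^(1/3))/972) + C2*exp(z*(-224 + 6272*2^(1/3)/(2187*sqrt(5485433) + 5134201)^(1/3) + 2^(2/3)*(2187*sqrt(5485433) + 5134201)^(1/3))/972)*cos(2^(1/3)*sqrt(3)*z*(-2^(1/3)*(2187*sqrt(5485433) + 5134201)^(1/3) + 6272/(2187*sqrt(5485433) + 5134201)^(1/3))/972) + C3*exp(-z*(6272*2^(1/3)/(2187*sqrt(5485433) + 5134201)^(1/3) + 112 + 2^(2/3)*(2187*sqrt(5485433) + 5134201)^(1/3))/486) + 14*z/15


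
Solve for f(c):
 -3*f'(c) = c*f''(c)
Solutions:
 f(c) = C1 + C2/c^2


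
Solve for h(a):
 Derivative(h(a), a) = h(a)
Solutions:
 h(a) = C1*exp(a)


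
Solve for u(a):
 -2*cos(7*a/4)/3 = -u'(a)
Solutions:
 u(a) = C1 + 8*sin(7*a/4)/21


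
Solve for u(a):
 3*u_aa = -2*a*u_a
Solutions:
 u(a) = C1 + C2*erf(sqrt(3)*a/3)


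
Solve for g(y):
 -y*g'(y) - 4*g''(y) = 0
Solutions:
 g(y) = C1 + C2*erf(sqrt(2)*y/4)


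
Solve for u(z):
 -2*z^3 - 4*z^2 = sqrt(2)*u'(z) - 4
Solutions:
 u(z) = C1 - sqrt(2)*z^4/4 - 2*sqrt(2)*z^3/3 + 2*sqrt(2)*z


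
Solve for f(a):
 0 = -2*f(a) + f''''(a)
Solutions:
 f(a) = C1*exp(-2^(1/4)*a) + C2*exp(2^(1/4)*a) + C3*sin(2^(1/4)*a) + C4*cos(2^(1/4)*a)


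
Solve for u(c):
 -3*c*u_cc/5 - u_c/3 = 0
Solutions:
 u(c) = C1 + C2*c^(4/9)


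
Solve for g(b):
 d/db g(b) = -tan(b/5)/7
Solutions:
 g(b) = C1 + 5*log(cos(b/5))/7


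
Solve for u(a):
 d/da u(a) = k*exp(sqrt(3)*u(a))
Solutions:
 u(a) = sqrt(3)*(2*log(-1/(C1 + a*k)) - log(3))/6


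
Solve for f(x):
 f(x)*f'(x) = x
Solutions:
 f(x) = -sqrt(C1 + x^2)
 f(x) = sqrt(C1 + x^2)


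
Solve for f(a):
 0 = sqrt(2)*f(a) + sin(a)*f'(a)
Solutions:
 f(a) = C1*(cos(a) + 1)^(sqrt(2)/2)/(cos(a) - 1)^(sqrt(2)/2)


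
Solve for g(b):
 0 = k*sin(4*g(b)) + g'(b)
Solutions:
 g(b) = -acos((-C1 - exp(8*b*k))/(C1 - exp(8*b*k)))/4 + pi/2
 g(b) = acos((-C1 - exp(8*b*k))/(C1 - exp(8*b*k)))/4


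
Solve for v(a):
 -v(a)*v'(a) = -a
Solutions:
 v(a) = -sqrt(C1 + a^2)
 v(a) = sqrt(C1 + a^2)


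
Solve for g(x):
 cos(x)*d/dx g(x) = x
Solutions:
 g(x) = C1 + Integral(x/cos(x), x)


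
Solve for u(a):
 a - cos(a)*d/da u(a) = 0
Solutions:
 u(a) = C1 + Integral(a/cos(a), a)


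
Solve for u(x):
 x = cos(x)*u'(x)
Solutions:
 u(x) = C1 + Integral(x/cos(x), x)


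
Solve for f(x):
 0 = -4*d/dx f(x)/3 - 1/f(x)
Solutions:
 f(x) = -sqrt(C1 - 6*x)/2
 f(x) = sqrt(C1 - 6*x)/2


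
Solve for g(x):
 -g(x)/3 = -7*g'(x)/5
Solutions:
 g(x) = C1*exp(5*x/21)


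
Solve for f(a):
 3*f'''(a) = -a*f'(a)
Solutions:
 f(a) = C1 + Integral(C2*airyai(-3^(2/3)*a/3) + C3*airybi(-3^(2/3)*a/3), a)


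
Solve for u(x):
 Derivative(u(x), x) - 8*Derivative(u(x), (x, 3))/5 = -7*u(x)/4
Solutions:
 u(x) = C1*exp(-15^(1/3)*x*(2*15^(1/3)/(sqrt(3849) + 63)^(1/3) + (sqrt(3849) + 63)^(1/3))/24)*sin(3^(1/6)*5^(1/3)*x*(-3^(2/3)*(sqrt(3849) + 63)^(1/3) + 6*5^(1/3)/(sqrt(3849) + 63)^(1/3))/24) + C2*exp(-15^(1/3)*x*(2*15^(1/3)/(sqrt(3849) + 63)^(1/3) + (sqrt(3849) + 63)^(1/3))/24)*cos(3^(1/6)*5^(1/3)*x*(-3^(2/3)*(sqrt(3849) + 63)^(1/3) + 6*5^(1/3)/(sqrt(3849) + 63)^(1/3))/24) + C3*exp(15^(1/3)*x*(2*15^(1/3)/(sqrt(3849) + 63)^(1/3) + (sqrt(3849) + 63)^(1/3))/12)
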